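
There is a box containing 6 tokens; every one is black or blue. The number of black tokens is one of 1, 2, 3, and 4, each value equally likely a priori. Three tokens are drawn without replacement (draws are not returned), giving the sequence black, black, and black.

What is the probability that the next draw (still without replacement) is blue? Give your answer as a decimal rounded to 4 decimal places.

Under each hypothesis, the probability of the observed sequence is: P(data | r = 1) = (1/6)(0/5) = 0; P(data | r = 2) = (2/6)(1/5)(0/4) = 0; P(data | r = 3) = (3/6)(2/5)(1/4) = 1/20; P(data | r = 4) = (4/6)(3/5)(2/4) = 1/5.
The prior-weighted likelihoods are 1/4 · 0 = 0, 1/4 · 0 = 0, 1/4 · 1/20 = 1/80, 1/4 · 1/5 = 1/20; these sum to 1/16.
Normalising, the posterior is P(r = 1 | data) = 0, P(r = 2 | data) = 0, P(r = 3 | data) = 1/5, P(r = 4 | data) = 4/5.
So P(blue next | data) = Σ P(blue next | H) P(H | data) = (1)(1/5) + (2/3)(4/5) = 11/15.

0.7333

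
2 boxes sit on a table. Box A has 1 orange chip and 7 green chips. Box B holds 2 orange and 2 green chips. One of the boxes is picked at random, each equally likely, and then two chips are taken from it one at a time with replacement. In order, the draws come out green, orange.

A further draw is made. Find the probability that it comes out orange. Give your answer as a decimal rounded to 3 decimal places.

0.386

For each hypothesis, P(data | H) works out to: P(data | box A) = (7/8)(1/8) = 7/64; P(data | box B) = (2/4)(2/4) = 1/4.
Weighting by the prior gives 1/2 · 7/64 = 7/128, 1/2 · 1/4 = 1/8; with total 23/128.
Dividing through by the total gives posterior P(box A | data) = 7/23, P(box B | data) = 16/23.
The predictive probability is P(orange next | data) = (1/8)(7/23) + (1/2)(16/23) = 71/184.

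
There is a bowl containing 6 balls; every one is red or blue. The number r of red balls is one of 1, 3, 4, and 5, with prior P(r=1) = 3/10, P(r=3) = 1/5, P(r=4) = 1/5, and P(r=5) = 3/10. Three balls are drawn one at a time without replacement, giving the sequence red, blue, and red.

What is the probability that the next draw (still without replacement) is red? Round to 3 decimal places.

0.722

Under each hypothesis, the probability of the observed sequence is: P(data | r = 1) = (1/6)(5/5)(0/4) = 0; P(data | r = 3) = (3/6)(3/5)(2/4) = 3/20; P(data | r = 4) = (4/6)(2/5)(3/4) = 1/5; P(data | r = 5) = (5/6)(1/5)(4/4) = 1/6.
Multiplying each by its prior: 3/10 · 0 = 0, 1/5 · 3/20 = 3/100, 1/5 · 1/5 = 1/25, 3/10 · 1/6 = 1/20; these sum to 3/25.
The posterior is then P(r = 1 | data) = 0, P(r = 3 | data) = 1/4, P(r = 4 | data) = 1/3, P(r = 5 | data) = 5/12.
So P(red next | data) = Σ P(red next | H) P(H | data) = (1/3)(1/4) + (2/3)(1/3) + (1)(5/12) = 13/18.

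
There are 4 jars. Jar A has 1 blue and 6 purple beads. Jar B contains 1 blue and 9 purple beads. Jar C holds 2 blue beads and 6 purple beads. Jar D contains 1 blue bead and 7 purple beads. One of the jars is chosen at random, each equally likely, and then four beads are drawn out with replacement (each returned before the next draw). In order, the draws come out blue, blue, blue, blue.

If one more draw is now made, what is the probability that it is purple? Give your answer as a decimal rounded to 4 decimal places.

Compute the likelihood of the observed sequence for each case: P(data | jar A) = (1/7)(1/7)(1/7)(1/7) = 0.00041649; P(data | jar B) = (1/10)(1/10)(1/10)(1/10) = 0.0001; P(data | jar C) = (2/8)(2/8)(2/8)(2/8) = 0.0039062; P(data | jar D) = (1/8)(1/8)(1/8)(1/8) = 0.00024414.
Multiplying each by its prior: 1/4 · 0.00041649 = 0.00010412, 1/4 · 0.0001 = 2.5e-05, 1/4 · 0.0039062 = 0.00097656, 1/4 · 0.00024414 = 6.1035e-05; these sum to 0.0011667.
Dividing through by the total gives posterior P(jar A | data) = 0.089244, P(jar B | data) = 0.021428, P(jar C | data) = 0.83701, P(jar D | data) = 0.052313.
The predictive probability is P(purple next | data) = (6/7)(0.089244) + (9/10)(0.021428) + (3/4)(0.83701) + (7/8)(0.052313) = 0.76932.

0.7693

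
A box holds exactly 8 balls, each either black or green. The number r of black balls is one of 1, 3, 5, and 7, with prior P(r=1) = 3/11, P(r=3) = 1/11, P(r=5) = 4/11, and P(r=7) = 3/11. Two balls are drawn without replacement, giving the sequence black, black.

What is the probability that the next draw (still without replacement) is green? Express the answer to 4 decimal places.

Under each hypothesis, the probability of the observed sequence is: P(data | r = 1) = (1/8)(0/7) = 0; P(data | r = 3) = (3/8)(2/7) = 3/28; P(data | r = 5) = (5/8)(4/7) = 5/14; P(data | r = 7) = (7/8)(6/7) = 3/4.
Multiplying each by its prior: 3/11 · 0 = 0, 1/11 · 3/28 = 3/308, 4/11 · 5/14 = 10/77, 3/11 · 3/4 = 9/44; these sum to 53/154.
The posterior is then P(r = 1 | data) = 0, P(r = 3 | data) = 3/106, P(r = 5 | data) = 20/53, P(r = 7 | data) = 63/106.
Averaging over the posterior, P(green next | data) = (5/6)(3/106) + (1/2)(20/53) + (1/6)(63/106) = 33/106.

0.3113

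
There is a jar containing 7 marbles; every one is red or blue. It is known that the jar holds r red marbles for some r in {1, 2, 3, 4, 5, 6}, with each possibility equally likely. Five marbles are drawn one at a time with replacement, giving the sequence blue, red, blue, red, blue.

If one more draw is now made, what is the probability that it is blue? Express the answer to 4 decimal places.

Under each hypothesis, the probability of the observed sequence is: P(data | r = 1) = (6/7)(1/7)(6/7)(1/7)(6/7) = 0.012852; P(data | r = 2) = (5/7)(2/7)(5/7)(2/7)(5/7) = 0.02975; P(data | r = 3) = (4/7)(3/7)(4/7)(3/7)(4/7) = 0.034271; P(data | r = 4) = (3/7)(4/7)(3/7)(4/7)(3/7) = 0.025704; P(data | r = 5) = (2/7)(5/7)(2/7)(5/7)(2/7) = 0.0119; P(data | r = 6) = (1/7)(6/7)(1/7)(6/7)(1/7) = 0.002142.
Weighting by the prior gives 1/6 · 0.012852 = 0.002142, 1/6 · 0.02975 = 0.0049583, 1/6 · 0.034271 = 0.0057119, 1/6 · 0.025704 = 0.0042839, 1/6 · 0.0119 = 0.0019833, 1/6 · 0.002142 = 0.00035699; these sum to 0.019436.
Normalising, the posterior is P(r = 1 | data) = 0.1102, P(r = 2 | data) = 0.2551, P(r = 3 | data) = 0.29388, P(r = 4 | data) = 0.22041, P(r = 5 | data) = 0.10204, P(r = 6 | data) = 0.018367.
The predictive probability is P(blue next | data) = (6/7)(0.1102) + (5/7)(0.2551) + (4/7)(0.29388) + (3/7)(0.22041) + (2/7)(0.10204) + (1/7)(0.018367) = 0.57085.

0.5708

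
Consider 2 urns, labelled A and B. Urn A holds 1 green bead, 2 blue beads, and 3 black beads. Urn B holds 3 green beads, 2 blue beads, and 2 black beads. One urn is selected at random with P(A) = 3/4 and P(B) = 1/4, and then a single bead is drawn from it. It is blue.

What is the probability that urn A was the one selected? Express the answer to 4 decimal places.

For each hypothesis, P(data | H) works out to: P(data | urn A) = (2/6) = 1/3; P(data | urn B) = (2/7) = 2/7.
The prior-weighted likelihoods are 3/4 · 1/3 = 1/4, 1/4 · 2/7 = 1/14; with total 9/28.
Hence P(urn A | data) = (1/4) / (9/28) = 7/9.

0.7778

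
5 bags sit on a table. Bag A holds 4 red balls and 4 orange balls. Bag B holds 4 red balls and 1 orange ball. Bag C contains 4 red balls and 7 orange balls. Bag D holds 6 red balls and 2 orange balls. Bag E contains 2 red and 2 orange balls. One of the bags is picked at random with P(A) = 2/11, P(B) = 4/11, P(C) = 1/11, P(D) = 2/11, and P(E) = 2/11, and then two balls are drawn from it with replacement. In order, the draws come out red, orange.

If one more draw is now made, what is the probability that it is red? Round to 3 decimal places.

Under each hypothesis, the probability of the observed sequence is: P(data | bag A) = (4/8)(4/8) = 0.25; P(data | bag B) = (4/5)(1/5) = 0.16; P(data | bag C) = (4/11)(7/11) = 0.2314; P(data | bag D) = (6/8)(2/8) = 0.1875; P(data | bag E) = (2/4)(2/4) = 0.25.
Weighting by the prior gives 2/11 · 0.25 = 0.045455, 4/11 · 0.16 = 0.058182, 1/11 · 0.2314 = 0.021037, 2/11 · 0.1875 = 0.034091, 2/11 · 0.25 = 0.045455; with total 0.20422.
Normalising, the posterior is P(bag A | data) = 0.22258, P(bag B | data) = 0.2849, P(bag C | data) = 0.10301, P(bag D | data) = 0.16693, P(bag E | data) = 0.22258.
Averaging over the posterior, P(red next | data) = (1/2)(0.22258) + (4/5)(0.2849) + (4/11)(0.10301) + (3/4)(0.16693) + (1/2)(0.22258) = 0.61316.

0.613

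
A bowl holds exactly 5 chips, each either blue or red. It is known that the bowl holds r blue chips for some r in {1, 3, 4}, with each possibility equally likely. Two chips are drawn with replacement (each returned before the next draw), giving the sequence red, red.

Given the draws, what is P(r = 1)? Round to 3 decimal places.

Compute the likelihood of the observed sequence for each case: P(data | r = 1) = (4/5)(4/5) = 16/25; P(data | r = 3) = (2/5)(2/5) = 4/25; P(data | r = 4) = (1/5)(1/5) = 1/25.
Weighting by the prior gives 1/3 · 16/25 = 16/75, 1/3 · 4/25 = 4/75, 1/3 · 1/25 = 1/75; with total 7/25.
Hence P(r = 1 | data) = (16/75) / (7/25) = 16/21.

0.762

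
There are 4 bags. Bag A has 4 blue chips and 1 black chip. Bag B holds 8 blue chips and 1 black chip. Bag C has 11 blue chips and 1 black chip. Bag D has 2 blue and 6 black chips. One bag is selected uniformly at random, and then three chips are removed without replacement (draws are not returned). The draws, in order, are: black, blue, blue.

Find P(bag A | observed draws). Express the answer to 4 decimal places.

Compute the likelihood of the observed sequence for each case: P(data | bag A) = (1/5)(4/4)(3/3) = 0.2; P(data | bag B) = (1/9)(8/8)(7/7) = 0.11111; P(data | bag C) = (1/12)(11/11)(10/10) = 0.083333; P(data | bag D) = (6/8)(2/7)(1/6) = 0.035714.
Weighting by the prior gives 1/4 · 0.2 = 0.05, 1/4 · 0.11111 = 0.027778, 1/4 · 0.083333 = 0.020833, 1/4 · 0.035714 = 0.0089286; with total 0.10754.
So P(bag A | data) = (0.05) / (0.10754) = 0.46494.

0.4649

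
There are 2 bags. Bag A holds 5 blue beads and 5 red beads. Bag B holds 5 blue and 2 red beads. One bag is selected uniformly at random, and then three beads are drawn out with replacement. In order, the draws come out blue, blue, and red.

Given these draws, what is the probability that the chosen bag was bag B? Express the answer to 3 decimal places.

Compute the likelihood of the observed sequence for each case: P(data | bag A) = (5/10)(5/10)(5/10) = 0.125; P(data | bag B) = (5/7)(5/7)(2/7) = 0.14577.
Weighting by the prior gives 1/2 · 0.125 = 0.0625, 1/2 · 0.14577 = 0.072886; these sum to 0.13539.
Therefore the posterior P(bag B | data) = (0.072886) / (0.13539) = 0.53836.

0.538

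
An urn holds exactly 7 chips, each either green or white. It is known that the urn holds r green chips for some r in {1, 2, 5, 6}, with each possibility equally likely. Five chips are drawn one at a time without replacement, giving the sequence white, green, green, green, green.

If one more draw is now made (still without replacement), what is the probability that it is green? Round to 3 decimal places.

The likelihood of the observed sequence under each hypothesis: P(data | r = 1) = (6/7)(1/6)(0/5) = 0; P(data | r = 2) = (5/7)(2/6)(1/5)(0/4) = 0; P(data | r = 5) = (2/7)(5/6)(4/5)(3/4)(2/3) = 2/21; P(data | r = 6) = (1/7)(6/6)(5/5)(4/4)(3/3) = 1/7.
The prior-weighted likelihoods are 1/4 · 0 = 0, 1/4 · 0 = 0, 1/4 · 2/21 = 1/42, 1/4 · 1/7 = 1/28; with total 5/84.
Dividing through by the total gives posterior P(r = 1 | data) = 0, P(r = 2 | data) = 0, P(r = 5 | data) = 2/5, P(r = 6 | data) = 3/5.
The predictive probability is P(green next | data) = (1/2)(2/5) + (1)(3/5) = 4/5.

0.800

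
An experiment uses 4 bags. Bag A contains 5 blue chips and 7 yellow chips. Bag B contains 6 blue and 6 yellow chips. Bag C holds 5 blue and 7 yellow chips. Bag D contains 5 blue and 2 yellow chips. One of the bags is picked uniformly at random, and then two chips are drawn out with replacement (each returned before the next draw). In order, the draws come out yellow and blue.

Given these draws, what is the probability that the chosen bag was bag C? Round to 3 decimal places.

0.259

The likelihood of the observed sequence under each hypothesis: P(data | bag A) = (7/12)(5/12) = 0.24306; P(data | bag B) = (6/12)(6/12) = 0.25; P(data | bag C) = (7/12)(5/12) = 0.24306; P(data | bag D) = (2/7)(5/7) = 0.20408.
The prior-weighted likelihoods are 1/4 · 0.24306 = 0.060764, 1/4 · 0.25 = 0.0625, 1/4 · 0.24306 = 0.060764, 1/4 · 0.20408 = 0.05102; summing to 0.23505.
Hence P(bag C | data) = (0.060764) / (0.23505) = 0.25852.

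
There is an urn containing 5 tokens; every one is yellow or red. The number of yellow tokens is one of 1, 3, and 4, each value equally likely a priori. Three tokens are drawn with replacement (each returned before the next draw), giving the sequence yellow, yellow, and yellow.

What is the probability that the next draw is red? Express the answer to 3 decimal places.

The likelihood of the observed sequence under each hypothesis: P(data | r = 1) = (1/5)(1/5)(1/5) = 1/125; P(data | r = 3) = (3/5)(3/5)(3/5) = 27/125; P(data | r = 4) = (4/5)(4/5)(4/5) = 64/125.
Multiplying each by its prior: 1/3 · 1/125 = 1/375, 1/3 · 27/125 = 9/125, 1/3 · 64/125 = 64/375; with total 92/375.
Normalising, the posterior is P(r = 1 | data) = 1/92, P(r = 3 | data) = 27/92, P(r = 4 | data) = 16/23.
The predictive probability is P(red next | data) = (4/5)(1/92) + (2/5)(27/92) + (1/5)(16/23) = 61/230.

0.265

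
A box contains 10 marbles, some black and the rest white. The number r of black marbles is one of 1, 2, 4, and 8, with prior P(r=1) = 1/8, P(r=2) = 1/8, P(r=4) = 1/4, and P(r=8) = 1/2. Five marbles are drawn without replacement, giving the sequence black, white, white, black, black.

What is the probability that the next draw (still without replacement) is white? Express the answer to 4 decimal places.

0.2791

For each hypothesis, P(data | H) works out to: P(data | r = 1) = (1/10)(9/9)(8/8)(0/7) = 0; P(data | r = 2) = (2/10)(8/9)(7/8)(1/7)(0/6) = 0; P(data | r = 4) = (4/10)(6/9)(5/8)(3/7)(2/6) = 0.02381; P(data | r = 8) = (8/10)(2/9)(1/8)(7/7)(6/6) = 0.022222.
The prior-weighted likelihoods are 1/8 · 0 = 0, 1/8 · 0 = 0, 1/4 · 0.02381 = 0.0059524, 1/2 · 0.022222 = 0.011111; with total 0.017063.
The posterior is then P(r = 1 | data) = 0, P(r = 2 | data) = 0, P(r = 4 | data) = 0.34884, P(r = 8 | data) = 0.65116.
The predictive probability is P(white next | data) = (4/5)(0.34884) + (0)(0.65116) = 0.27907.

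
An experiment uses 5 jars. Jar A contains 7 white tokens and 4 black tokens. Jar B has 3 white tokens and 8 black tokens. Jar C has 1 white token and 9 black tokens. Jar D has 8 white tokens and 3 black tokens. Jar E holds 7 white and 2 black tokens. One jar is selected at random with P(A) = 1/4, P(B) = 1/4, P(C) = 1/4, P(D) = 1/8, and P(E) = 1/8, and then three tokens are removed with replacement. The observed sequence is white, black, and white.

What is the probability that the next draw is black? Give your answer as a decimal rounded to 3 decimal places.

For each hypothesis, P(data | H) works out to: P(data | jar A) = (7/11)(4/11)(7/11) = 0.14726; P(data | jar B) = (3/11)(8/11)(3/11) = 0.054095; P(data | jar C) = (1/10)(9/10)(1/10) = 0.009; P(data | jar D) = (8/11)(3/11)(8/11) = 0.14425; P(data | jar E) = (7/9)(2/9)(7/9) = 0.13443.
Multiplying each by its prior: 1/4 · 0.14726 = 0.036814, 1/4 · 0.054095 = 0.013524, 1/4 · 0.009 = 0.00225, 1/8 · 0.14425 = 0.018032, 1/8 · 0.13443 = 0.016804; these sum to 0.087423.
Normalising, the posterior is P(jar A | data) = 0.4211, P(jar B | data) = 0.15469, P(jar C | data) = 0.025737, P(jar D | data) = 0.20626, P(jar E | data) = 0.19221.
The predictive probability is P(black next | data) = (4/11)(0.4211) + (8/11)(0.15469) + (9/10)(0.025737) + (3/11)(0.20626) + (2/9)(0.19221) = 0.38776.

0.388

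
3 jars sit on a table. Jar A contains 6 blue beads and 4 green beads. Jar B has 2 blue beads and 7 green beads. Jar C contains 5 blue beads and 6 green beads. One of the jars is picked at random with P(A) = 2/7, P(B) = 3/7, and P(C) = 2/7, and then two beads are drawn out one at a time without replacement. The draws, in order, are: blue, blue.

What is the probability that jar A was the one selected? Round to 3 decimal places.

0.599

For each hypothesis, P(data | H) works out to: P(data | jar A) = (6/10)(5/9) = 1/3; P(data | jar B) = (2/9)(1/8) = 1/36; P(data | jar C) = (5/11)(4/10) = 2/11.
Weighting by the prior gives 2/7 · 1/3 = 2/21, 3/7 · 1/36 = 1/84, 2/7 · 2/11 = 4/77; with total 7/44.
By Bayes' rule, P(jar A | data) = (2/21) / (7/44) = 88/147.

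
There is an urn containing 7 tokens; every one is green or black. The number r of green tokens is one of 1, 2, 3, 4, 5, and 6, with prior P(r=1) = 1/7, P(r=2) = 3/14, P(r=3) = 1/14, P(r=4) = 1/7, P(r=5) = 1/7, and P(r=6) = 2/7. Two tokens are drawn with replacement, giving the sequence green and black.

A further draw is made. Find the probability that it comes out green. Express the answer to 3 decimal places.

The likelihood of the observed sequence under each hypothesis: P(data | r = 1) = (1/7)(6/7) = 6/49; P(data | r = 2) = (2/7)(5/7) = 10/49; P(data | r = 3) = (3/7)(4/7) = 12/49; P(data | r = 4) = (4/7)(3/7) = 12/49; P(data | r = 5) = (5/7)(2/7) = 10/49; P(data | r = 6) = (6/7)(1/7) = 6/49.
Weighting by the prior gives 1/7 · 6/49 = 6/343, 3/14 · 10/49 = 15/343, 1/14 · 12/49 = 6/343, 1/7 · 12/49 = 12/343, 1/7 · 10/49 = 10/343, 2/7 · 6/49 = 12/343; with total 61/343.
Normalising, the posterior is P(r = 1 | data) = 6/61, P(r = 2 | data) = 15/61, P(r = 3 | data) = 6/61, P(r = 4 | data) = 12/61, P(r = 5 | data) = 10/61, P(r = 6 | data) = 12/61.
So P(green next | data) = Σ P(green next | H) P(H | data) = (1/7)(6/61) + (2/7)(15/61) + (3/7)(6/61) + (4/7)(12/61) + (5/7)(10/61) + (6/7)(12/61) = 32/61.

0.525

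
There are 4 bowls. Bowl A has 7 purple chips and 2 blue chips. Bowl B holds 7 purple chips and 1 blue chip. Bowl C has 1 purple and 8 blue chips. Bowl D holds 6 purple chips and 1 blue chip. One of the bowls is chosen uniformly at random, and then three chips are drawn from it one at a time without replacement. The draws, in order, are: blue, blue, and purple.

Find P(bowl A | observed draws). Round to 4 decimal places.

For each hypothesis, P(data | H) works out to: P(data | bowl A) = (2/9)(1/8)(7/7) = 1/36; P(data | bowl B) = (1/8)(0/7) = 0; P(data | bowl C) = (8/9)(7/8)(1/7) = 1/9; P(data | bowl D) = (1/7)(0/6) = 0.
Weighting by the prior gives 1/4 · 1/36 = 1/144, 1/4 · 0 = 0, 1/4 · 1/9 = 1/36, 1/4 · 0 = 0; summing to 5/144.
So P(bowl A | data) = (1/144) / (5/144) = 1/5.

0.2000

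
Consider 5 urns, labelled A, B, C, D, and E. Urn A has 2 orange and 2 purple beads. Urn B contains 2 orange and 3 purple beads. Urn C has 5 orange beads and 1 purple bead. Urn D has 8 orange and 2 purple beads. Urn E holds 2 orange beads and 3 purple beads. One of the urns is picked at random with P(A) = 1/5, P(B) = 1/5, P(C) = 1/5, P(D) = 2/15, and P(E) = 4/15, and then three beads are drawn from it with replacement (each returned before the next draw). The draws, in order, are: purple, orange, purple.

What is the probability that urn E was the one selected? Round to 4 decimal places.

Under each hypothesis, the probability of the observed sequence is: P(data | urn A) = (2/4)(2/4)(2/4) = 0.125; P(data | urn B) = (3/5)(2/5)(3/5) = 0.144; P(data | urn C) = (1/6)(5/6)(1/6) = 0.023148; P(data | urn D) = (2/10)(8/10)(2/10) = 0.032; P(data | urn E) = (3/5)(2/5)(3/5) = 0.144.
The prior-weighted likelihoods are 1/5 · 0.125 = 0.025, 1/5 · 0.144 = 0.0288, 1/5 · 0.023148 = 0.0046296, 2/15 · 0.032 = 0.0042667, 4/15 · 0.144 = 0.0384; with total 0.1011.
So P(urn E | data) = (0.0384) / (0.1011) = 0.37984.

0.3798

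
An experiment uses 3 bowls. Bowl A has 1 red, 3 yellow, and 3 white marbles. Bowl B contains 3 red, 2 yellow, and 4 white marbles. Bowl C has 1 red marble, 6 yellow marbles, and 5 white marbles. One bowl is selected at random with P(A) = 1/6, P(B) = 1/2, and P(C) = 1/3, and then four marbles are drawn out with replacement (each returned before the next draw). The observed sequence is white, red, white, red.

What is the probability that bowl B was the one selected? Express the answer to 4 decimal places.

0.9145

The likelihood of the observed sequence under each hypothesis: P(data | bowl A) = (3/7)(1/7)(3/7)(1/7) = 0.0037484; P(data | bowl B) = (4/9)(3/9)(4/9)(3/9) = 0.021948; P(data | bowl C) = (5/12)(1/12)(5/12)(1/12) = 0.0012056.
The prior-weighted likelihoods are 1/6 · 0.0037484 = 0.00062474, 1/2 · 0.021948 = 0.010974, 1/3 · 0.0012056 = 0.00040188; summing to 0.012001.
Hence P(bowl B | data) = (0.010974) / (0.012001) = 0.91445.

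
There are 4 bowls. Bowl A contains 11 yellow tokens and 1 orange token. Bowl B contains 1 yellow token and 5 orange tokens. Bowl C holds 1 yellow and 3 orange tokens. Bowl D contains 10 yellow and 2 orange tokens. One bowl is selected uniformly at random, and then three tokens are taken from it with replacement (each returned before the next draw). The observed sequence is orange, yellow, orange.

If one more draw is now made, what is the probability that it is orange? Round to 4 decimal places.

0.7217

The likelihood of the observed sequence under each hypothesis: P(data | bowl A) = (1/12)(11/12)(1/12) = 0.0063657; P(data | bowl B) = (5/6)(1/6)(5/6) = 0.11574; P(data | bowl C) = (3/4)(1/4)(3/4) = 0.14062; P(data | bowl D) = (2/12)(10/12)(2/12) = 0.023148.
Weighting by the prior gives 1/4 · 0.0063657 = 0.0015914, 1/4 · 0.11574 = 0.028935, 1/4 · 0.14062 = 0.035156, 1/4 · 0.023148 = 0.005787; with total 0.07147.
The posterior is then P(bowl A | data) = 0.022267, P(bowl B | data) = 0.40486, P(bowl C | data) = 0.4919, P(bowl D | data) = 0.080972.
So P(orange next | data) = Σ P(orange next | H) P(H | data) = (1/12)(0.022267) + (5/6)(0.40486) + (3/4)(0.4919) + (1/6)(0.080972) = 0.72166.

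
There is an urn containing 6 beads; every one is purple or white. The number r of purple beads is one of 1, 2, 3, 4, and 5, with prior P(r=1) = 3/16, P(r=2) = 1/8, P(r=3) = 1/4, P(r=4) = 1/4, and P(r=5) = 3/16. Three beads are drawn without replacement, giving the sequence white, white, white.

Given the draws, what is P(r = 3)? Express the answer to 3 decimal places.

Under each hypothesis, the probability of the observed sequence is: P(data | r = 1) = (5/6)(4/5)(3/4) = 1/2; P(data | r = 2) = (4/6)(3/5)(2/4) = 1/5; P(data | r = 3) = (3/6)(2/5)(1/4) = 1/20; P(data | r = 4) = (2/6)(1/5)(0/4) = 0; P(data | r = 5) = (1/6)(0/5) = 0.
Weighting by the prior gives 3/16 · 1/2 = 3/32, 1/8 · 1/5 = 1/40, 1/4 · 1/20 = 1/80, 1/4 · 0 = 0, 3/16 · 0 = 0; with total 21/160.
So P(r = 3 | data) = (1/80) / (21/160) = 2/21.

0.095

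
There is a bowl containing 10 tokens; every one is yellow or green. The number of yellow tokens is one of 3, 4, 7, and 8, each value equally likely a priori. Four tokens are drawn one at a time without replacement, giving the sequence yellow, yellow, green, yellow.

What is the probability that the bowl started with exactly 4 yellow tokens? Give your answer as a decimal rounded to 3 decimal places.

0.097

For each hypothesis, P(data | H) works out to: P(data | r = 3) = (3/10)(2/9)(7/8)(1/7) = 1/120; P(data | r = 4) = (4/10)(3/9)(6/8)(2/7) = 1/35; P(data | r = 7) = (7/10)(6/9)(3/8)(5/7) = 1/8; P(data | r = 8) = (8/10)(7/9)(2/8)(6/7) = 2/15.
The prior-weighted likelihoods are 1/4 · 1/120 = 1/480, 1/4 · 1/35 = 1/140, 1/4 · 1/8 = 1/32, 1/4 · 2/15 = 1/30; with total 31/420.
Therefore the posterior P(r = 4 | data) = (1/140) / (31/420) = 3/31.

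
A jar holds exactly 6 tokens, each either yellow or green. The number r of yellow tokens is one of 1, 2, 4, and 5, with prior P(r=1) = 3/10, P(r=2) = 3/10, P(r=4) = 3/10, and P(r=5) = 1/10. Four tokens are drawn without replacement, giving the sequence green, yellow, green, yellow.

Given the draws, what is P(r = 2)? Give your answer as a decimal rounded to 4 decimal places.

Compute the likelihood of the observed sequence for each case: P(data | r = 1) = (5/6)(1/5)(4/4)(0/3) = 0; P(data | r = 2) = (4/6)(2/5)(3/4)(1/3) = 1/15; P(data | r = 4) = (2/6)(4/5)(1/4)(3/3) = 1/15; P(data | r = 5) = (1/6)(5/5)(0/4) = 0.
Weighting by the prior gives 3/10 · 0 = 0, 3/10 · 1/15 = 1/50, 3/10 · 1/15 = 1/50, 1/10 · 0 = 0; summing to 1/25.
So P(r = 2 | data) = (1/50) / (1/25) = 1/2.

0.5000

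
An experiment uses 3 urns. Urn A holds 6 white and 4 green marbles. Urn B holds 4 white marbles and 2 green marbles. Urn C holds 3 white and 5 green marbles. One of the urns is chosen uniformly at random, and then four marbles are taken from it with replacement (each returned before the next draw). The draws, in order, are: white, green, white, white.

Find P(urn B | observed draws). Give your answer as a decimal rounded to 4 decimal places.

0.4528

For each hypothesis, P(data | H) works out to: P(data | urn A) = (6/10)(4/10)(6/10)(6/10) = 0.0864; P(data | urn B) = (4/6)(2/6)(4/6)(4/6) = 0.098765; P(data | urn C) = (3/8)(5/8)(3/8)(3/8) = 0.032959.
Weighting by the prior gives 1/3 · 0.0864 = 0.0288, 1/3 · 0.098765 = 0.032922, 1/3 · 0.032959 = 0.010986; with total 0.072708.
So P(urn B | data) = (0.032922) / (0.072708) = 0.45279.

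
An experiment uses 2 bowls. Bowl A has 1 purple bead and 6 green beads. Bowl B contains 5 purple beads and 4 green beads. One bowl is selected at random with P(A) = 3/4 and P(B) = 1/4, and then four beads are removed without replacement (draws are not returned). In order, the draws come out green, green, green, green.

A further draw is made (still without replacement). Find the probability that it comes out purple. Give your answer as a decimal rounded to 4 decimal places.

0.3374

The likelihood of the observed sequence under each hypothesis: P(data | bowl A) = (6/7)(5/6)(4/5)(3/4) = 3/7; P(data | bowl B) = (4/9)(3/8)(2/7)(1/6) = 1/126.
Weighting by the prior gives 3/4 · 3/7 = 9/28, 1/4 · 1/126 = 1/504; summing to 163/504.
Dividing through by the total gives posterior P(bowl A | data) = 162/163, P(bowl B | data) = 1/163.
Averaging over the posterior, P(purple next | data) = (1/3)(162/163) + (1)(1/163) = 55/163.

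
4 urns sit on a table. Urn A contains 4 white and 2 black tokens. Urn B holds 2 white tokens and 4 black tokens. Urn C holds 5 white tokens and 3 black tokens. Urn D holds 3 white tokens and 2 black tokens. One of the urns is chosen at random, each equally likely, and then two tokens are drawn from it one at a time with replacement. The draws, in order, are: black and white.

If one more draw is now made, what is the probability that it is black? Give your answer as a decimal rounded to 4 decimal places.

The likelihood of the observed sequence under each hypothesis: P(data | urn A) = (2/6)(4/6) = 0.22222; P(data | urn B) = (4/6)(2/6) = 0.22222; P(data | urn C) = (3/8)(5/8) = 0.23438; P(data | urn D) = (2/5)(3/5) = 0.24.
The prior-weighted likelihoods are 1/4 · 0.22222 = 0.055556, 1/4 · 0.22222 = 0.055556, 1/4 · 0.23438 = 0.058594, 1/4 · 0.24 = 0.06; summing to 0.2297.
Dividing through by the total gives posterior P(urn A | data) = 0.24186, P(urn B | data) = 0.24186, P(urn C | data) = 0.25508, P(urn D | data) = 0.2612.
Averaging over the posterior, P(black next | data) = (1/3)(0.24186) + (2/3)(0.24186) + (3/8)(0.25508) + (2/5)(0.2612) = 0.44199.

0.4420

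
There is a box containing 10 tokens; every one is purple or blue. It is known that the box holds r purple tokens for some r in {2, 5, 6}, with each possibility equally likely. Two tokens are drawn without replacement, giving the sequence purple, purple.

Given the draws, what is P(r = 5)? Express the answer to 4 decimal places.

For each hypothesis, P(data | H) works out to: P(data | r = 2) = (2/10)(1/9) = 1/45; P(data | r = 5) = (5/10)(4/9) = 2/9; P(data | r = 6) = (6/10)(5/9) = 1/3.
Multiplying each by its prior: 1/3 · 1/45 = 1/135, 1/3 · 2/9 = 2/27, 1/3 · 1/3 = 1/9; summing to 26/135.
Therefore the posterior P(r = 5 | data) = (2/27) / (26/135) = 5/13.

0.3846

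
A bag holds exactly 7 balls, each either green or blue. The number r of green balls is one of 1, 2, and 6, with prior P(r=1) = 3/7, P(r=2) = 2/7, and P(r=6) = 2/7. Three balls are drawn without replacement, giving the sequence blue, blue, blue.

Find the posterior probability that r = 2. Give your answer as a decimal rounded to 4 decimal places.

Compute the likelihood of the observed sequence for each case: P(data | r = 1) = (6/7)(5/6)(4/5) = 4/7; P(data | r = 2) = (5/7)(4/6)(3/5) = 2/7; P(data | r = 6) = (1/7)(0/6) = 0.
The prior-weighted likelihoods are 3/7 · 4/7 = 12/49, 2/7 · 2/7 = 4/49, 2/7 · 0 = 0; with total 16/49.
So P(r = 2 | data) = (4/49) / (16/49) = 1/4.

0.2500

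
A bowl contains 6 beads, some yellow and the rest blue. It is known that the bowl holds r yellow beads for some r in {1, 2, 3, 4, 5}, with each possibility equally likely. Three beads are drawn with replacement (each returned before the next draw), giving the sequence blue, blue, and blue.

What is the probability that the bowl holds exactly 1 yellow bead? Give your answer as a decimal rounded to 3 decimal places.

0.556

For each hypothesis, P(data | H) works out to: P(data | r = 1) = (5/6)(5/6)(5/6) = 0.5787; P(data | r = 2) = (4/6)(4/6)(4/6) = 0.2963; P(data | r = 3) = (3/6)(3/6)(3/6) = 0.125; P(data | r = 4) = (2/6)(2/6)(2/6) = 0.037037; P(data | r = 5) = (1/6)(1/6)(1/6) = 0.0046296.
Weighting by the prior gives 1/5 · 0.5787 = 0.11574, 1/5 · 0.2963 = 0.059259, 1/5 · 0.125 = 0.025, 1/5 · 0.037037 = 0.0074074, 1/5 · 0.0046296 = 0.00092593; with total 0.20833.
Therefore the posterior P(r = 1 | data) = (0.11574) / (0.20833) = 0.55556.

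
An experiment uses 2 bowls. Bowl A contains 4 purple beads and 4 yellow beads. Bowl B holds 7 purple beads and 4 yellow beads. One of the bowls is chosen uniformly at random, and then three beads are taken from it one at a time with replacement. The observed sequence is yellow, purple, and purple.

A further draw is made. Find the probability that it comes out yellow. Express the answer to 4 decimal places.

0.4262

Under each hypothesis, the probability of the observed sequence is: P(data | bowl A) = (4/8)(4/8)(4/8) = 0.125; P(data | bowl B) = (4/11)(7/11)(7/11) = 0.14726.
Weighting by the prior gives 1/2 · 0.125 = 0.0625, 1/2 · 0.14726 = 0.073629; summing to 0.13613.
Dividing through by the total gives posterior P(bowl A | data) = 0.45912, P(bowl B | data) = 0.54088.
So P(yellow next | data) = Σ P(yellow next | H) P(H | data) = (1/2)(0.45912) + (4/11)(0.54088) = 0.42624.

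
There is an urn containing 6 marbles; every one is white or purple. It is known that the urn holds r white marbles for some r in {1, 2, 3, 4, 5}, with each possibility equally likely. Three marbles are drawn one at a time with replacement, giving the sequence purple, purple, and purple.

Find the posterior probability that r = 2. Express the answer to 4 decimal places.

0.2844

Compute the likelihood of the observed sequence for each case: P(data | r = 1) = (5/6)(5/6)(5/6) = 0.5787; P(data | r = 2) = (4/6)(4/6)(4/6) = 0.2963; P(data | r = 3) = (3/6)(3/6)(3/6) = 0.125; P(data | r = 4) = (2/6)(2/6)(2/6) = 0.037037; P(data | r = 5) = (1/6)(1/6)(1/6) = 0.0046296.
Multiplying each by its prior: 1/5 · 0.5787 = 0.11574, 1/5 · 0.2963 = 0.059259, 1/5 · 0.125 = 0.025, 1/5 · 0.037037 = 0.0074074, 1/5 · 0.0046296 = 0.00092593; these sum to 0.20833.
Hence P(r = 2 | data) = (0.059259) / (0.20833) = 0.28444.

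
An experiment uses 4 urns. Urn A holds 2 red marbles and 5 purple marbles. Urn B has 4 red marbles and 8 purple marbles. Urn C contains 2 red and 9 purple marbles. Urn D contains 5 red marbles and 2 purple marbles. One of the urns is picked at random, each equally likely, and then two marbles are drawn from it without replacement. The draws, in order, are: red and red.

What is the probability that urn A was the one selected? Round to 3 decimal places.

Compute the likelihood of the observed sequence for each case: P(data | urn A) = (2/7)(1/6) = 0.047619; P(data | urn B) = (4/12)(3/11) = 0.090909; P(data | urn C) = (2/11)(1/10) = 0.018182; P(data | urn D) = (5/7)(4/6) = 0.47619.
Weighting by the prior gives 1/4 · 0.047619 = 0.011905, 1/4 · 0.090909 = 0.022727, 1/4 · 0.018182 = 0.0045455, 1/4 · 0.47619 = 0.11905; summing to 0.15823.
So P(urn A | data) = (0.011905) / (0.15823) = 0.075239.

0.075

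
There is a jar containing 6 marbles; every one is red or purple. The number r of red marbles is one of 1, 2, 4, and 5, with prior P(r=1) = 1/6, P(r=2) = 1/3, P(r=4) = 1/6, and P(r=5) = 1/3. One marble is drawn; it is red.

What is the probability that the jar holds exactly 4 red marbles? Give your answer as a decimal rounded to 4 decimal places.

0.2105

For each hypothesis, P(data | H) works out to: P(data | r = 1) = (1/6) = 1/6; P(data | r = 2) = (2/6) = 1/3; P(data | r = 4) = (4/6) = 2/3; P(data | r = 5) = (5/6) = 5/6.
Weighting by the prior gives 1/6 · 1/6 = 1/36, 1/3 · 1/3 = 1/9, 1/6 · 2/3 = 1/9, 1/3 · 5/6 = 5/18; these sum to 19/36.
Hence P(r = 4 | data) = (1/9) / (19/36) = 4/19.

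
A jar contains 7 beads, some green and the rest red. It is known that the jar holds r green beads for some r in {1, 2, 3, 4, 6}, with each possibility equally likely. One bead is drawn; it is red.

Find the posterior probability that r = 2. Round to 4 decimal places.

For each hypothesis, P(data | H) works out to: P(data | r = 1) = (6/7) = 6/7; P(data | r = 2) = (5/7) = 5/7; P(data | r = 3) = (4/7) = 4/7; P(data | r = 4) = (3/7) = 3/7; P(data | r = 6) = (1/7) = 1/7.
Weighting by the prior gives 1/5 · 6/7 = 6/35, 1/5 · 5/7 = 1/7, 1/5 · 4/7 = 4/35, 1/5 · 3/7 = 3/35, 1/5 · 1/7 = 1/35; summing to 19/35.
Hence P(r = 2 | data) = (1/7) / (19/35) = 5/19.

0.2632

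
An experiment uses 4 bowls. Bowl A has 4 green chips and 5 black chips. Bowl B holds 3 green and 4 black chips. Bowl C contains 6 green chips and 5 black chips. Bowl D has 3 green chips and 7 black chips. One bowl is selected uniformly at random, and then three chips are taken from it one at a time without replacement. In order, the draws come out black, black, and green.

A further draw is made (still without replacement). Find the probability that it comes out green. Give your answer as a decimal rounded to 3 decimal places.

0.464

Under each hypothesis, the probability of the observed sequence is: P(data | bowl A) = (5/9)(4/8)(4/7) = 0.15873; P(data | bowl B) = (4/7)(3/6)(3/5) = 0.17143; P(data | bowl C) = (5/11)(4/10)(6/9) = 0.12121; P(data | bowl D) = (7/10)(6/9)(3/8) = 0.175.
The prior-weighted likelihoods are 1/4 · 0.15873 = 0.039683, 1/4 · 0.17143 = 0.042857, 1/4 · 0.12121 = 0.030303, 1/4 · 0.175 = 0.04375; these sum to 0.15659.
The posterior is then P(bowl A | data) = 0.25341, P(bowl B | data) = 0.27369, P(bowl C | data) = 0.19351, P(bowl D | data) = 0.27939.
Averaging over the posterior, P(green next | data) = (1/2)(0.25341) + (1/2)(0.27369) + (5/8)(0.19351) + (2/7)(0.27939) = 0.46432.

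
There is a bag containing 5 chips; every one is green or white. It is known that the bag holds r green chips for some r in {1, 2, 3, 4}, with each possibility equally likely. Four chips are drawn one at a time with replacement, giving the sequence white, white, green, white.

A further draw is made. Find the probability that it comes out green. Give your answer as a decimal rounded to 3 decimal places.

0.356

The likelihood of the observed sequence under each hypothesis: P(data | r = 1) = (4/5)(4/5)(1/5)(4/5) = 0.1024; P(data | r = 2) = (3/5)(3/5)(2/5)(3/5) = 0.0864; P(data | r = 3) = (2/5)(2/5)(3/5)(2/5) = 0.0384; P(data | r = 4) = (1/5)(1/5)(4/5)(1/5) = 0.0064.
Weighting by the prior gives 1/4 · 0.1024 = 0.0256, 1/4 · 0.0864 = 0.0216, 1/4 · 0.0384 = 0.0096, 1/4 · 0.0064 = 0.0016; summing to 0.0584.
Dividing through by the total gives posterior P(r = 1 | data) = 0.43836, P(r = 2 | data) = 0.36986, P(r = 3 | data) = 0.16438, P(r = 4 | data) = 0.027397.
The predictive probability is P(green next | data) = (1/5)(0.43836) + (2/5)(0.36986) + (3/5)(0.16438) + (4/5)(0.027397) = 0.35616.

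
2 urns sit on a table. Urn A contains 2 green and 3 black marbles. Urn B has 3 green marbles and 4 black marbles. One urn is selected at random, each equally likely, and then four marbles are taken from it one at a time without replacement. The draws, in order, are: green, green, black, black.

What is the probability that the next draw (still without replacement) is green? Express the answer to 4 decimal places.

0.1538

For each hypothesis, P(data | H) works out to: P(data | urn A) = (2/5)(1/4)(3/3)(2/2) = 1/10; P(data | urn B) = (3/7)(2/6)(4/5)(3/4) = 3/35.
Multiplying each by its prior: 1/2 · 1/10 = 1/20, 1/2 · 3/35 = 3/70; these sum to 13/140.
Normalising, the posterior is P(urn A | data) = 7/13, P(urn B | data) = 6/13.
So P(green next | data) = Σ P(green next | H) P(H | data) = (0)(7/13) + (1/3)(6/13) = 2/13.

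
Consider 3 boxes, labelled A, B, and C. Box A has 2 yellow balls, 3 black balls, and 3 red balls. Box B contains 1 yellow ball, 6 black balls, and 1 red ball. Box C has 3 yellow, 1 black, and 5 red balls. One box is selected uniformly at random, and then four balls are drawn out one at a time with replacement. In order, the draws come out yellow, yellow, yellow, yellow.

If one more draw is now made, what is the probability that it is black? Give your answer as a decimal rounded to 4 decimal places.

The likelihood of the observed sequence under each hypothesis: P(data | box A) = (2/8)(2/8)(2/8)(2/8) = 0.0039062; P(data | box B) = (1/8)(1/8)(1/8)(1/8) = 0.00024414; P(data | box C) = (3/9)(3/9)(3/9)(3/9) = 0.012346.
The prior-weighted likelihoods are 1/3 · 0.0039062 = 0.0013021, 1/3 · 0.00024414 = 8.138e-05, 1/3 · 0.012346 = 0.0041152; these sum to 0.0054987.
Dividing through by the total gives posterior P(box A | data) = 0.2368, P(box B | data) = 0.0148, P(box C | data) = 0.7484.
The predictive probability is P(black next | data) = (3/8)(0.2368) + (3/4)(0.0148) + (1/9)(0.7484) = 0.18306.

0.1831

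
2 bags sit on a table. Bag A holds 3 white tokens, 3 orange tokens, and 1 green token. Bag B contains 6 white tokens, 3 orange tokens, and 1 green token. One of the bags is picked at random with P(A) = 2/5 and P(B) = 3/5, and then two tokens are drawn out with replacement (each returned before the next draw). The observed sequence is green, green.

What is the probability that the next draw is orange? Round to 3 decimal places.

The likelihood of the observed sequence under each hypothesis: P(data | bag A) = (1/7)(1/7) = 0.020408; P(data | bag B) = (1/10)(1/10) = 0.01.
The prior-weighted likelihoods are 2/5 · 0.020408 = 0.0081633, 3/5 · 0.01 = 0.006; summing to 0.014163.
Dividing through by the total gives posterior P(bag A | data) = 0.57637, P(bag B | data) = 0.42363.
The predictive probability is P(orange next | data) = (3/7)(0.57637) + (3/10)(0.42363) = 0.3741.

0.374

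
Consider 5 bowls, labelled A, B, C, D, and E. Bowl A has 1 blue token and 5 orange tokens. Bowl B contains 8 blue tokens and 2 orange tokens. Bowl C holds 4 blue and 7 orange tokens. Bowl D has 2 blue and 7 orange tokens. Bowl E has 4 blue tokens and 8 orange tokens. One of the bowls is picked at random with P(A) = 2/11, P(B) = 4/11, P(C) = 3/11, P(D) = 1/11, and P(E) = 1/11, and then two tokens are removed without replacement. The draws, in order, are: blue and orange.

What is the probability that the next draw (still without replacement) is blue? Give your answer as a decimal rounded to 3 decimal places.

For each hypothesis, P(data | H) works out to: P(data | bowl A) = (1/6)(5/5) = 0.16667; P(data | bowl B) = (8/10)(2/9) = 0.17778; P(data | bowl C) = (4/11)(7/10) = 0.25455; P(data | bowl D) = (2/9)(7/8) = 0.19444; P(data | bowl E) = (4/12)(8/11) = 0.24242.
Multiplying each by its prior: 2/11 · 0.16667 = 0.030303, 4/11 · 0.17778 = 0.064646, 3/11 · 0.25455 = 0.069421, 1/11 · 0.19444 = 0.017677, 1/11 · 0.24242 = 0.022039; these sum to 0.20409.
Dividing through by the total gives posterior P(bowl A | data) = 0.14848, P(bowl B | data) = 0.31676, P(bowl C | data) = 0.34016, P(bowl D | data) = 0.086614, P(bowl E | data) = 0.10799.
Averaging over the posterior, P(blue next | data) = (0)(0.14848) + (7/8)(0.31676) + (1/3)(0.34016) + (1/7)(0.086614) + (3/10)(0.10799) = 0.43532.

0.435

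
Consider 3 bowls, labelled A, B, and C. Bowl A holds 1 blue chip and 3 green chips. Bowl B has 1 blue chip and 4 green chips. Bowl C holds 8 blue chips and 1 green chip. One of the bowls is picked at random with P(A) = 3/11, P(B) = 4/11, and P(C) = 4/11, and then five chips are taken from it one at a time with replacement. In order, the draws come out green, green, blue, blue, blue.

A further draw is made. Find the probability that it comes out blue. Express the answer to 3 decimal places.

0.509

Compute the likelihood of the observed sequence for each case: P(data | bowl A) = (3/4)(3/4)(1/4)(1/4)(1/4) = 0.0087891; P(data | bowl B) = (4/5)(4/5)(1/5)(1/5)(1/5) = 0.00512; P(data | bowl C) = (1/9)(1/9)(8/9)(8/9)(8/9) = 0.0086708.
Weighting by the prior gives 3/11 · 0.0087891 = 0.002397, 4/11 · 0.00512 = 0.0018618, 4/11 · 0.0086708 = 0.003153; summing to 0.0074118.
Normalising, the posterior is P(bowl A | data) = 0.3234, P(bowl B | data) = 0.2512, P(bowl C | data) = 0.4254.
The predictive probability is P(blue next | data) = (1/4)(0.3234) + (1/5)(0.2512) + (8/9)(0.4254) = 0.50922.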